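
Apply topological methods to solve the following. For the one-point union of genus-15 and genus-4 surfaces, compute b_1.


For a wedge: H_1(A v B) = H_1(A) + H_1(B).
b_1(Sigma_15) = 30, b_1(Sigma_4) = 8.
b_1 = 30 + 8 = 38

38


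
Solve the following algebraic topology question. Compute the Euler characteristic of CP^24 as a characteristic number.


For any closed oriented manifold, <e(TM),[M]> = chi(M).
chi(CP^24) = 24+1 = 25

25


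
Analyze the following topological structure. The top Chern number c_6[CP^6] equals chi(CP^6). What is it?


For any closed oriented manifold, <e(TM),[M]> = chi(M).
chi(CP^6) = 6+1 = 7

7


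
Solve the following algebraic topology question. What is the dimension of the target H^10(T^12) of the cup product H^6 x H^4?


Cup product: H^p x H^q -> H^{p+q}; here p+q = 6+4 = 10.
rank H^k(T^n) = C(n,k).
C(12,10) = 66

66


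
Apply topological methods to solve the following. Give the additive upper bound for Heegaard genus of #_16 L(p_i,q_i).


Heegaard genus satisfies g(A#B) <= g(A) + g(B).
Each lens space has g = 1.
Upper bound: 16 * 1 = 16

16


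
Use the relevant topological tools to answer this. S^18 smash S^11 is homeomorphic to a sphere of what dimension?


S^m ^ S^n = S^{m+n}.
k = 18 + 11 = 29

29


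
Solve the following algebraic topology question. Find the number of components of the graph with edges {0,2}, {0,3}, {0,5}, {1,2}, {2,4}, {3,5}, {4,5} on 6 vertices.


Run DFS/union-find over 6 vertices.
V = 6, E = 7.
Number of components = 1

1


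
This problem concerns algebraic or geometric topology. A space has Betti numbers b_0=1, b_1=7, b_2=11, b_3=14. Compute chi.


chi = sum_k (-1)^k b_k.
= (1) + (-7) + (11) + (-14)
= -9

-9


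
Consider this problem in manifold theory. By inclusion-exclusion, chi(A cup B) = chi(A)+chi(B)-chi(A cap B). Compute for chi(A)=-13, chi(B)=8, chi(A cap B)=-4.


chi(A cup B) = chi(A) + chi(B) - chi(A cap B)
= -13 + (8) - (-4)
= -1

-1


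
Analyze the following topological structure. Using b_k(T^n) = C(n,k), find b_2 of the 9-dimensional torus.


By the Kunneth formula, b_k(T^n) = C(n,k).
b_2(T^9) = C(9,2).
C(9,2) = 9!/(2!*7!) = 36

36


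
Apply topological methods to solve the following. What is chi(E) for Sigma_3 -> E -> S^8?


chi(S^8) = 2 (n even), chi(Sigma_3) = 2 - 2*3 = -4.
chi(E) = 2 * (-4) = -8

-8


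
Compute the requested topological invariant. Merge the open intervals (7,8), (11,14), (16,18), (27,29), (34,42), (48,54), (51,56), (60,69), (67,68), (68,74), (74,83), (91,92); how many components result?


Sort and merge overlapping open intervals.
Merged: (7,8), (11,14), (16,18), (27,29), (34,42), (48,56), (60,74), (74,83), (91,92).
Number of components = 9

9


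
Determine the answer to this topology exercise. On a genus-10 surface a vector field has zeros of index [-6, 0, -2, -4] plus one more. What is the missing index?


Poincare-Hopf: sum of indices = chi(M).
chi(Sigma_10) = 2 - 2*10 = -18.
Sum of known indices = -12.
x = chi - (sum known) = -18 - (-12) = -6

-6


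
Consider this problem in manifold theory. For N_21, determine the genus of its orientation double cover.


chi(N_21) = 2 - 21 = -19.
Double cover: chi(Sigma_g) = 2 * chi(N_21) = 2*(-19) = -38.
2 - 2g = -38, so g = (2 - (-38))/2 = 40/2 = 20

20


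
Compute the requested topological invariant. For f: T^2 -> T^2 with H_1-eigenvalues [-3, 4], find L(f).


For a torus self-map: L(f) = det(I - A) where A acts on H_1.
L(f) = (1--3) * (1-4) = 4 * -3 = -12

-12


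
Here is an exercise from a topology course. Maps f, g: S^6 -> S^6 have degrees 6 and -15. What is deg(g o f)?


Degree is multiplicative under composition: deg(g o f) = deg(g) * deg(f).
= -15 * 6 = -90

-90


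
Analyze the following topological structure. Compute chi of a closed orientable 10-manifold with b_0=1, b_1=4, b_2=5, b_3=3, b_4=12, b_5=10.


By Poincare duality b_k = b_{10-k}, so full Betti numbers: b_0=1, b_1=4, b_2=5, b_3=3, b_4=12, b_5=10, b_6=12, b_7=3, b_8=5, b_9=4, b_10=1.
chi = sum (-1)^k b_k = 12

12


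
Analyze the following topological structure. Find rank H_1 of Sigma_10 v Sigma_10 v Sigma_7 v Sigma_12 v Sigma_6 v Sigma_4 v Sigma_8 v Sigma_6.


For a wedge X v Y: reduced H_k(X v Y) = H_k(X) + H_k(Y).
Each Sigma_g contributes b_1 = 2g.
b_1 = 20 + 20 + 14 + 24 + 12 + 8 + 16 + 12 = 126

126


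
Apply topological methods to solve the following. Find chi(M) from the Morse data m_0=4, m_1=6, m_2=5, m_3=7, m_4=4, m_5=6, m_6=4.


Morse theory: chi(M) = sum_k (-1)^k m_k where m_k = #(index-k critical points).
= (4) + (-6) + (5) + (-7) + (4) + (-6) + (4) = -2

-2


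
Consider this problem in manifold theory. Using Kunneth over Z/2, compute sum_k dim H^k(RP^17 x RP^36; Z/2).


dim H^*(RP^n; Z/2) = n+1 (one Z/2 in each degree 0..n).
Total Betti number is multiplicative.
Total = (17+1) * (36+1) = 18 * 37 = 666

666


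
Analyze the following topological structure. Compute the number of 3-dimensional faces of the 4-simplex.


Delta^4 has 4+1 vertices. A 3-face is a choice of 3+1 vertices.
f_3 = C(4+1, 3+1) = C(5,4) = 5

5


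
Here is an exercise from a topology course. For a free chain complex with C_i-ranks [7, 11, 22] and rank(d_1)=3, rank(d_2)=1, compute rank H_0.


rank H_k = rank(ker d_k) - rank(im d_{k+1}).
rank(ker d_0) = rank(C_0) - rank(d_0) = 7 - 0 = 7.
rank(im d_{0+1}) = 3.
rank H_0 = 7 - 3 = 4

4


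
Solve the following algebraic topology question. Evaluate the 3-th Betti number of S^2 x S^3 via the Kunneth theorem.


Each S^d has Poincare polynomial 1 + t^d.
The product S^2 x S^3 has Poincare polynomial prod(1+t^d_i).
Expanding: b_0=1, b_2=1, b_3=1, b_5=1.
b_3 = 1

1


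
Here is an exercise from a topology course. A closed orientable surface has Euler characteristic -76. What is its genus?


chi = 2 - 2g for closed orientable surfaces.
-76 = 2 - 2g
2g = 2 - (-76) = 78
g = 39

39


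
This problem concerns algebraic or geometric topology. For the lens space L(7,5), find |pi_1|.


pi_1(L(p,q)) = Z/pZ for any q coprime to p.
|pi_1(L(7,5))| = 7

7


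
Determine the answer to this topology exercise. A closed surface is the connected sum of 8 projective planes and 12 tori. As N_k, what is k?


Since a >= 1, the sum is non-orientable; each T^2 can be replaced by RP^2 # RP^2 (since T^2#RP^2 = 3RP^2).
Total crosscaps k = 8 + 2*12 = 32.
Check via chi: chi = 8*1 + 12*0 - (8+12-1)*2 = -30 = 2 - k = -30. Consistent.

32


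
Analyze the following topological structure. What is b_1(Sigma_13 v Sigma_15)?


For a wedge: H_1(A v B) = H_1(A) + H_1(B).
b_1(Sigma_13) = 26, b_1(Sigma_15) = 30.
b_1 = 26 + 30 = 56

56


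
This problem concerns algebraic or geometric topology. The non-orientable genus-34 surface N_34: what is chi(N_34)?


For a non-orientable closed surface with k crosscaps: chi = 2 - k.
Here k = 34.
chi = 2 - 34 = -32

-32


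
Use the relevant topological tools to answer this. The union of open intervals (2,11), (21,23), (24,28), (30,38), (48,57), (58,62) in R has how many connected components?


Sort and merge overlapping open intervals.
Merged: (2,11), (21,23), (24,28), (30,38), (48,57), (58,62).
Number of components = 6

6


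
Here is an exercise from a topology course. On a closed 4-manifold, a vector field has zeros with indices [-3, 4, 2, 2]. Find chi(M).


Poincare-Hopf: chi(M) = sum of indices of zeros.
chi = (-3) + (4) + (2) + (2) = 5

5


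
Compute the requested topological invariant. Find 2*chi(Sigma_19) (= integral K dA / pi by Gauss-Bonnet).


Gauss-Bonnet: integral K dA = 2*pi*chi(M).
chi(Sigma_19) = 2 - 2*19 = -36.
(integral K dA)/pi = 2*chi = 2*(-36) = -72

-72


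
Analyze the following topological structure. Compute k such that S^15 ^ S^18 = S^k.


S^m ^ S^n = S^{m+n}.
k = 15 + 18 = 33

33


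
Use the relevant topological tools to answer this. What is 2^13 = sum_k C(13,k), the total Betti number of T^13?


b_k(T^13) = C(13,k), so the sum over k is sum_k C(13,k) = 2^13.
Total = 2^13 = 8192

8192


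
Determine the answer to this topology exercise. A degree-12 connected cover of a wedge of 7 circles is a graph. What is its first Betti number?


Nielsen-Schreier: an index-n subgroup of F_r is free of rank 1 + n(r-1).
Equivalently: chi(cover) = n*chi(base); chi(vee_r S^1) = 1 - 7 = -6.
chi(E) = 12*(-6) = -72; rank = 1 - chi(E) = 1 - (-72) = 73.
rank = 1 + 12*(7-1) = 1 + 72 = 73

73


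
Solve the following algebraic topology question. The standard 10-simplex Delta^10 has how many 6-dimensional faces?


Delta^10 has 10+1 vertices. A 6-face is a choice of 6+1 vertices.
f_6 = C(10+1, 6+1) = C(11,7) = 330

330


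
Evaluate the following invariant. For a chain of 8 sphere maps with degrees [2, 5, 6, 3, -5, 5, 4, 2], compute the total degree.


Degree is multiplicative: deg(composition) = product of degrees.
= (2) * (5) * (6) * (3) * (-5) * (5) * (4) * (2) = -36000

-36000


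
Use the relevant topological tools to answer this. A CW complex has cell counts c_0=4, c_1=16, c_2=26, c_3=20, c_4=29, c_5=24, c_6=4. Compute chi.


chi = sum_k (-1)^k c_k.
= (-1)^0*4 + (-1)^1*16 + (-1)^2*26 + (-1)^3*20 + (-1)^4*29 + (-1)^5*24 + (-1)^6*4
= (4) + (-16) + (26) + (-20) + (29) + (-24) + (4)
= 3

3


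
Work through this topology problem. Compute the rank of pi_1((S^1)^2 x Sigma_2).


pi_1(A x B) = pi_1(A) x pi_1(B); rank of abelianization = b_1.
b_1(T^2) = 2, b_1(Sigma_2) = 2*2 = 4.
b_1(product) = 2 + 4 = 6

6


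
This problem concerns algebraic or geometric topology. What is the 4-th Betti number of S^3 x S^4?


Each S^d has Poincare polynomial 1 + t^d.
The product S^3 x S^4 has Poincare polynomial prod(1+t^d_i).
Expanding: b_0=1, b_3=1, b_4=1, b_7=1.
b_4 = 1

1


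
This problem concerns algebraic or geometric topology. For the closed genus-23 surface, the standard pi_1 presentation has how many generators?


Standard presentation: pi_1(Sigma_g) = <a_1,b_1,...,a_g,b_g | [a_1,b_1]...[a_g,b_g] = 1>.
Number of generators = 2g = 2*23 = 46

46


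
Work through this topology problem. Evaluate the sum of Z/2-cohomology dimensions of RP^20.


H^k(RP^20; Z/2) = Z/2 for each 0 <= k <= 20.
Total dimension = 20 + 1 = 21

21


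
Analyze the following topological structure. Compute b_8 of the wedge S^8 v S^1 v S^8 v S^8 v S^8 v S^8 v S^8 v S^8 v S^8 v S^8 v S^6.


For a wedge of spheres, H_k (k>0) is free on one generator per sphere of dimension k.
Spheres of dimension 8: count = 9.
b_8 = 9

9


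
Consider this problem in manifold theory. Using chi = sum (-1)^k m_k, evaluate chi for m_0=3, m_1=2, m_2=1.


Morse theory: chi(M) = sum_k (-1)^k m_k where m_k = #(index-k critical points).
= (3) + (-2) + (1) = 2

2


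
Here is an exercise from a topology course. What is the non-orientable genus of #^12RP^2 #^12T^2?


Since a >= 1, the sum is non-orientable; each T^2 can be replaced by RP^2 # RP^2 (since T^2#RP^2 = 3RP^2).
Total crosscaps k = 12 + 2*12 = 36.
Check via chi: chi = 12*1 + 12*0 - (12+12-1)*2 = -34 = 2 - k = -34. Consistent.

36


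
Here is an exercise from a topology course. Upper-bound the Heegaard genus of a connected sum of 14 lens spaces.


Heegaard genus satisfies g(A#B) <= g(A) + g(B).
Each lens space has g = 1.
Upper bound: 14 * 1 = 14

14


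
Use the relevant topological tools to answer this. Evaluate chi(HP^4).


HP^4 has one cell in each dimension 0, 4, ..., 4*4 (4+1 cells, all even-dim).
chi = 4 + 1 = 5

5


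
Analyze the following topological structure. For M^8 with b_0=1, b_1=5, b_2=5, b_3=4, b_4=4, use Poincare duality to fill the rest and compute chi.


By Poincare duality b_k = b_{8-k}, so full Betti numbers: b_0=1, b_1=5, b_2=5, b_3=4, b_4=4, b_5=4, b_6=5, b_7=5, b_8=1.
chi = sum (-1)^k b_k = -2

-2


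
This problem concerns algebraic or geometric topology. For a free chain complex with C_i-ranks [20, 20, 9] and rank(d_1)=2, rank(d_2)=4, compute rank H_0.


rank H_k = rank(ker d_k) - rank(im d_{k+1}).
rank(ker d_0) = rank(C_0) - rank(d_0) = 20 - 0 = 20.
rank(im d_{0+1}) = 2.
rank H_0 = 20 - 2 = 18

18


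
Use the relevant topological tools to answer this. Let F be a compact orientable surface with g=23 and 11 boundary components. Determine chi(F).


For a compact orientable surface with genus g and b boundary components: chi = 2 - 2g - b.
chi = 2 - 2*23 - 11 = 2 - 46 - 11 = -55

-55


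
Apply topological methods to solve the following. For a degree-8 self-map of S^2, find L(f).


On S^2: L(f) = tr(f_0*) + (-1)^2 tr(f_2*) = 1 + (-1)^2 * deg(f).
L(f) = 1 + (-1)^2 * 8 = 1 + 8 = 9

9


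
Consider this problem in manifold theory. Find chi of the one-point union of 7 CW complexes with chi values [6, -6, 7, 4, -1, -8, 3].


chi(A v B) = chi(A) + chi(B) - 1 (one point identified).
For 7 spaces: chi = (sum chi_i) - (7 - 1).
sum = 5; chi = 5 - 6 = -1

-1


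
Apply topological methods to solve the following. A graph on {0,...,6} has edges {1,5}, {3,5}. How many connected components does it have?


Run DFS/union-find over 7 vertices.
V = 7, E = 2.
Number of components = 5

5


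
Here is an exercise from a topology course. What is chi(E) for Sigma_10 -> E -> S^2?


chi(S^2) = 2 (n even), chi(Sigma_10) = 2 - 2*10 = -18.
chi(E) = 2 * (-18) = -36

-36


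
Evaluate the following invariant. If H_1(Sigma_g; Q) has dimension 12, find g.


For a closed orientable surface: b_1 = 2g.
12 = 2g
g = 12 / 2 = 6

6


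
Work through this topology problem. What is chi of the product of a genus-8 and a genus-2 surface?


chi(Sigma_8) = 2 - 2*8 = -14
chi(Sigma_2) = 2 - 2*2 = -2
chi(product) = (-14) * (-2) = 28

28


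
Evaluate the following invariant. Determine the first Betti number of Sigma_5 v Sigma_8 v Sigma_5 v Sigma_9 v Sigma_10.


For a wedge X v Y: reduced H_k(X v Y) = H_k(X) + H_k(Y).
Each Sigma_g contributes b_1 = 2g.
b_1 = 10 + 16 + 10 + 18 + 20 = 74

74


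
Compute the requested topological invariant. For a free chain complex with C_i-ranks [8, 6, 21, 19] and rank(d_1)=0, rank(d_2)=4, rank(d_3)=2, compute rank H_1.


rank H_k = rank(ker d_k) - rank(im d_{k+1}).
rank(ker d_1) = rank(C_1) - rank(d_1) = 6 - 0 = 6.
rank(im d_{1+1}) = 4.
rank H_1 = 6 - 4 = 2

2


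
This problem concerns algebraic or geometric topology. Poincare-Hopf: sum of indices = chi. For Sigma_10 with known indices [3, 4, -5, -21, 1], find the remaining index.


Poincare-Hopf: sum of indices = chi(M).
chi(Sigma_10) = 2 - 2*10 = -18.
Sum of known indices = -18.
x = chi - (sum known) = -18 - (-18) = 0

0


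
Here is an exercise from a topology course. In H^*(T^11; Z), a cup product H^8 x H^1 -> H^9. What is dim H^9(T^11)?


Cup product: H^p x H^q -> H^{p+q}; here p+q = 8+1 = 9.
rank H^k(T^n) = C(n,k).
C(11,9) = 55

55


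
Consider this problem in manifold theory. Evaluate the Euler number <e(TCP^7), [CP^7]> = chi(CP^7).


For any closed oriented manifold, <e(TM),[M]> = chi(M).
chi(CP^7) = 7+1 = 8

8


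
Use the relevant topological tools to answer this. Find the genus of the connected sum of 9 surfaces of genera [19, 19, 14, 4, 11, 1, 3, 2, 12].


Genus is additive under connected sum of orientable surfaces.
g = 19 + 19 + 14 + 4 + 11 + 1 + 3 + 2 + 12 = 85

85


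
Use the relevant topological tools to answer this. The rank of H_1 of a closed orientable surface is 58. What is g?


For a closed orientable surface: b_1 = 2g.
58 = 2g
g = 58 / 2 = 29

29


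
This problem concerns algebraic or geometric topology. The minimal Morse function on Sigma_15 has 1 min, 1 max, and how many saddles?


A perfect Morse function has m_k = b_k.
For Sigma_15: b_0=1, b_1=2g=30, b_2=1.
Saddles m_1 = 2g = 30

30


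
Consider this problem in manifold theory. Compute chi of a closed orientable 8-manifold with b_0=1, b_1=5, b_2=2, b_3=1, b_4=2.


By Poincare duality b_k = b_{8-k}, so full Betti numbers: b_0=1, b_1=5, b_2=2, b_3=1, b_4=2, b_5=1, b_6=2, b_7=5, b_8=1.
chi = sum (-1)^k b_k = -4

-4


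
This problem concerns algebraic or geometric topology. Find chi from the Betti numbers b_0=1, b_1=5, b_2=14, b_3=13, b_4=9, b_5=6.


chi = sum_k (-1)^k b_k.
= (1) + (-5) + (14) + (-13) + (9) + (-6)
= 0

0


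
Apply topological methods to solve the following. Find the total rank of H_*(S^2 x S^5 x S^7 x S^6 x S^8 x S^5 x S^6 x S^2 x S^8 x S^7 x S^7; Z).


Total Betti number is multiplicative under products.
Each S^d (d>=1) has total Betti number 2.
There are 11 sphere factors.
Total = 2^11 = 2048

2048


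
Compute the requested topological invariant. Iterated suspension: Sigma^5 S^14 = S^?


Each suspension raises dimension by 1: Sigma S^n = S^{n+1}.
Sigma^5 S^14 = S^{14+5} = S^19

19


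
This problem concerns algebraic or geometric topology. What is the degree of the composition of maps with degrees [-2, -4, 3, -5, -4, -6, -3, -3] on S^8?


Degree is multiplicative: deg(composition) = product of degrees.
= (-2) * (-4) * (3) * (-5) * (-4) * (-6) * (-3) * (-3) = -25920

-25920


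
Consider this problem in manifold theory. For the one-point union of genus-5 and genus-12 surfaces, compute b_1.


For a wedge: H_1(A v B) = H_1(A) + H_1(B).
b_1(Sigma_5) = 10, b_1(Sigma_12) = 24.
b_1 = 10 + 24 = 34

34


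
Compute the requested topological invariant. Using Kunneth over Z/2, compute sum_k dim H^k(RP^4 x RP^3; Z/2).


dim H^*(RP^n; Z/2) = n+1 (one Z/2 in each degree 0..n).
Total Betti number is multiplicative.
Total = (4+1) * (3+1) = 5 * 4 = 20

20


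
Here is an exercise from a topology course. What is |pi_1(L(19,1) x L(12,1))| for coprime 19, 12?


pi_1(X x Y) = pi_1(X) x pi_1(Y).
pi_1(L(19,1)) = Z/19, pi_1(L(12,1)) = Z/12.
|Z/19 x Z/12| = 19 * 12 = 228

228


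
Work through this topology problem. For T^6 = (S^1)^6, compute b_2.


By the Kunneth formula, b_k(T^n) = C(n,k).
b_2(T^6) = C(6,2).
C(6,2) = 6!/(2!*4!) = 15

15


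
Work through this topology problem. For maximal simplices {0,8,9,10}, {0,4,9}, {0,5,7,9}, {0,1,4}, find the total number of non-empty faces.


Each maximal simplex on m vertices has 2^m - 1 nonempty faces.
Take the union (dedupe shared faces).
Total distinct faces = 35

35


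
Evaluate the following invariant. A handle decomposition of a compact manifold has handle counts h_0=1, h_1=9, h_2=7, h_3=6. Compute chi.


Handles of index k contribute (-1)^k to chi (same as CW cells).
chi = (1) + (-9) + (7) + (-6) = -7

-7


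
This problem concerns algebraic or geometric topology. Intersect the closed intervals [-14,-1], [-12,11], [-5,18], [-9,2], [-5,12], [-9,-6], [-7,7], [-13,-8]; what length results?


Intersection = [max(a_i), min(b_i)] = [-5, -8].
Since -5 > -8, the intersection is empty.
Length = 0

0


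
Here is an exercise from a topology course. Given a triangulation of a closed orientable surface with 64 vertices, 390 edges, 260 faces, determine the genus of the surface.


chi = V - E + F = 64 - 390 + 260 = -66
For orientable closed surface: chi = 2 - 2g, so g = (2 - chi)/2.
g = (2 - (-66)) / 2 = 68 / 2 = 34

34


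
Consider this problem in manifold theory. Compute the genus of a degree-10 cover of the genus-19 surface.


For an n-sheeted cover: chi(E) = n * chi(B).
chi(Sigma_19) = 2 - 2*19 = -36.
chi(E) = 10 * (-36) = -360.
genus(E) = (2 - chi(E))/2 = (2 - (-360))/2 = 362/2 = 181

181


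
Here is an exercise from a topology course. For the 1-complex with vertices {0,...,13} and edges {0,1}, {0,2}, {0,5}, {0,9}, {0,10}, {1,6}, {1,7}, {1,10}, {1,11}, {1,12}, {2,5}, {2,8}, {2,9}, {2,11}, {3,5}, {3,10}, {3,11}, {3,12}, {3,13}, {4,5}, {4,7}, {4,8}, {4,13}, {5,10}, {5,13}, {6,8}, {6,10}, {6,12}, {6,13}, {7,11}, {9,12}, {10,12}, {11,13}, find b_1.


b_1 = E - V + (number of components).
E = 33, V = 14, components = 1.
b_1 = 33 - 14 + 1 = 20

20


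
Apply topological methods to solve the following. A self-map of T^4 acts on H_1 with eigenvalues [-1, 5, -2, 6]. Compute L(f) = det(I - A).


For a torus self-map: L(f) = det(I - A) where A acts on H_1.
L(f) = (1--1) * (1-5) * (1--2) * (1-6) = 2 * -4 * 3 * -5 = 120

120


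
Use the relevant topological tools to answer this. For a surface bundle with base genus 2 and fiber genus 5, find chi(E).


For a fiber bundle F -> E -> B (with CW structure): chi(E) = chi(B) * chi(F).
chi(Sigma_2) = -2, chi(Sigma_5) = -8.
chi(E) = (-2) * (-8) = 16

16


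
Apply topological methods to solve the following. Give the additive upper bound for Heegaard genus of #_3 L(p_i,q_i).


Heegaard genus satisfies g(A#B) <= g(A) + g(B).
Each lens space has g = 1.
Upper bound: 3 * 1 = 3

3


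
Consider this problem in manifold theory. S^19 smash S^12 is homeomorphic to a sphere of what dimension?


S^m ^ S^n = S^{m+n}.
k = 19 + 12 = 31

31


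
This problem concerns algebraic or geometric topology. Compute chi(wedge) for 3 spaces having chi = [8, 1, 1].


chi(A v B) = chi(A) + chi(B) - 1 (one point identified).
For 3 spaces: chi = (sum chi_i) - (3 - 1).
sum = 10; chi = 10 - 2 = 8

8


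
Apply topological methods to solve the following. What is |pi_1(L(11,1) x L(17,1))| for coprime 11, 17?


pi_1(X x Y) = pi_1(X) x pi_1(Y).
pi_1(L(11,1)) = Z/11, pi_1(L(17,1)) = Z/17.
|Z/11 x Z/17| = 11 * 17 = 187

187


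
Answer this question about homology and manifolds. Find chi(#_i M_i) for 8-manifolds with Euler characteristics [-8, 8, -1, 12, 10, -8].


For n-manifolds: chi(A#B) = chi(A) + chi(B) - chi(S^8).
chi(S^8) = 1 + (-1)^8 = 2.
chi(#) = (sum chi_i) - (6-1)*chi(S^8) = 13 - 5*2 = 3

3


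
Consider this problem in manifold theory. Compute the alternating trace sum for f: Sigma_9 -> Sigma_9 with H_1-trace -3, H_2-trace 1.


L(f) = tr(f_0*) - tr(f_1*) + tr(f_2*).
= 1 - (-3) + (1)
= 5

5


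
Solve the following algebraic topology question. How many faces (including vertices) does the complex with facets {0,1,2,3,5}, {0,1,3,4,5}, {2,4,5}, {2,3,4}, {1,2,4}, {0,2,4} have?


Each maximal simplex on m vertices has 2^m - 1 nonempty faces.
Take the union (dedupe shared faces).
Total distinct faces = 52

52


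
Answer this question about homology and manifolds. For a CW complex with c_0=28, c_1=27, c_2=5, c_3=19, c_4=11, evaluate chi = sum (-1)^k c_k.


chi = sum_k (-1)^k c_k.
= (-1)^0*28 + (-1)^1*27 + (-1)^2*5 + (-1)^3*19 + (-1)^4*11
= (28) + (-27) + (5) + (-19) + (11)
= -2

-2


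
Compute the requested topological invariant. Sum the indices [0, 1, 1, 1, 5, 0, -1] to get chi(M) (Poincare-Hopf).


Poincare-Hopf: chi(M) = sum of indices of zeros.
chi = (0) + (1) + (1) + (1) + (5) + (0) + (-1) = 7

7


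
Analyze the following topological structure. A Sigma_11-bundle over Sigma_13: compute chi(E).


For a fiber bundle F -> E -> B (with CW structure): chi(E) = chi(B) * chi(F).
chi(Sigma_13) = -24, chi(Sigma_11) = -20.
chi(E) = (-24) * (-20) = 480

480


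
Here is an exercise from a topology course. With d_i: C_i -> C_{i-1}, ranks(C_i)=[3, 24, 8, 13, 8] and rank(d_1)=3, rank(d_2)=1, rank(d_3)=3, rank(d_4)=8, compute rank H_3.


rank H_k = rank(ker d_k) - rank(im d_{k+1}).
rank(ker d_3) = rank(C_3) - rank(d_3) = 13 - 3 = 10.
rank(im d_{3+1}) = 8.
rank H_3 = 10 - 8 = 2

2


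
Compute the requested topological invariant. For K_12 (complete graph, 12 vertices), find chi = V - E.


K_12: V = 12, E = C(12,2) = 66.
chi = V - E = 12 - 66 = -54

-54


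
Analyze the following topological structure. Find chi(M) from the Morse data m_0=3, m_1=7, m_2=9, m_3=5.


Morse theory: chi(M) = sum_k (-1)^k m_k where m_k = #(index-k critical points).
= (3) + (-7) + (9) + (-5) = 0

0


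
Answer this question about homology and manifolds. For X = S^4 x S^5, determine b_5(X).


Each S^d has Poincare polynomial 1 + t^d.
The product S^4 x S^5 has Poincare polynomial prod(1+t^d_i).
Expanding: b_0=1, b_4=1, b_5=1, b_9=1.
b_5 = 1

1


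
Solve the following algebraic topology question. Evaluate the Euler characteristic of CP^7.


CP^7 has one cell in each even dimension 0, 2, ..., 2*7 (7+1 cells total).
All cells are even-dimensional, so chi = number of cells.
chi = 7 + 1 = 8

8


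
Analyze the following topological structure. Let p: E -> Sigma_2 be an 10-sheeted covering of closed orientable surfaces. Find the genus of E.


For an n-sheeted cover: chi(E) = n * chi(B).
chi(Sigma_2) = 2 - 2*2 = -2.
chi(E) = 10 * (-2) = -20.
genus(E) = (2 - chi(E))/2 = (2 - (-20))/2 = 22/2 = 11

11


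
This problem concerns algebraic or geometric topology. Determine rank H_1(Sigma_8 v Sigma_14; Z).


For a wedge: H_1(A v B) = H_1(A) + H_1(B).
b_1(Sigma_8) = 16, b_1(Sigma_14) = 28.
b_1 = 16 + 28 = 44

44


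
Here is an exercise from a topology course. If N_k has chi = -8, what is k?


chi = 2 - k for closed non-orientable surfaces with k crosscaps.
-8 = 2 - k
k = 2 - (-8) = 10

10


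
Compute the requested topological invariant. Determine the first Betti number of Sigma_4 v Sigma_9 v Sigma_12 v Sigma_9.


For a wedge X v Y: reduced H_k(X v Y) = H_k(X) + H_k(Y).
Each Sigma_g contributes b_1 = 2g.
b_1 = 8 + 18 + 24 + 18 = 68

68


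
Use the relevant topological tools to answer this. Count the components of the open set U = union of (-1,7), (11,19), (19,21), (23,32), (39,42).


Sort and merge overlapping open intervals.
Merged: (-1,7), (11,19), (19,21), (23,32), (39,42).
Number of components = 5

5


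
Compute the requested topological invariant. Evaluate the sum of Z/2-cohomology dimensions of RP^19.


H^k(RP^19; Z/2) = Z/2 for each 0 <= k <= 19.
Total dimension = 19 + 1 = 20

20


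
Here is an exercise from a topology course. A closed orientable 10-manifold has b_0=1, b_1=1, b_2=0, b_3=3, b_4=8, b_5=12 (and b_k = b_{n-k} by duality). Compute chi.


By Poincare duality b_k = b_{10-k}, so full Betti numbers: b_0=1, b_1=1, b_2=0, b_3=3, b_4=8, b_5=12, b_6=8, b_7=3, b_8=0, b_9=1, b_10=1.
chi = sum (-1)^k b_k = -2

-2


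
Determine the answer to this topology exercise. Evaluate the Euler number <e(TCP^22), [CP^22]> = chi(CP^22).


For any closed oriented manifold, <e(TM),[M]> = chi(M).
chi(CP^22) = 22+1 = 23

23


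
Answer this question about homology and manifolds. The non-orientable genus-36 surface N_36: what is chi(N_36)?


For a non-orientable closed surface with k crosscaps: chi = 2 - k.
Here k = 36.
chi = 2 - 36 = -34

-34


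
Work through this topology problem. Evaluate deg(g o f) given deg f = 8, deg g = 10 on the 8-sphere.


Degree is multiplicative under composition: deg(g o f) = deg(g) * deg(f).
= 10 * 8 = 80

80


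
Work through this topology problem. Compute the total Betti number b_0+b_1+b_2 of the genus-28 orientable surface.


For Sigma_28: b_0 = 1, b_1 = 2g = 56, b_2 = 1.
Total = 1 + 56 + 1 = 58

58


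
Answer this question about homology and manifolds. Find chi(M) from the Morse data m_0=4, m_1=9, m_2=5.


Morse theory: chi(M) = sum_k (-1)^k m_k where m_k = #(index-k critical points).
= (4) + (-9) + (5) = 0

0


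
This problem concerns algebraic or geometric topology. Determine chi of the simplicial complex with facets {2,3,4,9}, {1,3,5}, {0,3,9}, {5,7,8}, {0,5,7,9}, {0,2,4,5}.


Enumerate all faces; f-vector: f_0=9, f_1=22, f_2=15, f_3=3.
chi = sum (-1)^k f_k = -1

-1


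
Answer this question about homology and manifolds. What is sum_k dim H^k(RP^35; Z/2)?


H^k(RP^35; Z/2) = Z/2 for each 0 <= k <= 35.
Total dimension = 35 + 1 = 36

36


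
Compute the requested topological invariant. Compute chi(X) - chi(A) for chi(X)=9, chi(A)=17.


Relative Euler characteristic: chi(X, A) = chi(X) - chi(A).
= 9 - (17) = -8

-8


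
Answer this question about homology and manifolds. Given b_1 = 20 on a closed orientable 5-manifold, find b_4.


Poincare duality for closed orientable n-manifolds: b_k = b_{n-k}.
Here n = 5, so b_4 = b_1 = 20

20


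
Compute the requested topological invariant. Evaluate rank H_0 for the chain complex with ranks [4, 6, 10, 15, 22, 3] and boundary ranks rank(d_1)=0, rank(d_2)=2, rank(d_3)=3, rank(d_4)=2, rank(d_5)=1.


rank H_k = rank(ker d_k) - rank(im d_{k+1}).
rank(ker d_0) = rank(C_0) - rank(d_0) = 4 - 0 = 4.
rank(im d_{0+1}) = 0.
rank H_0 = 4 - 0 = 4

4


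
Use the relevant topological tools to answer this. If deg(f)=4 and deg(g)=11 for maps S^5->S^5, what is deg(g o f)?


Degree is multiplicative under composition: deg(g o f) = deg(g) * deg(f).
= 11 * 4 = 44

44


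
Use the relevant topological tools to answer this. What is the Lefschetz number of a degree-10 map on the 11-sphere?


On S^11: L(f) = tr(f_0*) + (-1)^11 tr(f_11*) = 1 + (-1)^11 * deg(f).
L(f) = 1 + (-1)^11 * 10 = 1 + -10 = -9

-9


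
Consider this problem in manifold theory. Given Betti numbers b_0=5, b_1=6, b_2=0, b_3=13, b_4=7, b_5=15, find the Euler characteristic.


chi = sum_k (-1)^k b_k.
= (5) + (-6) + (0) + (-13) + (7) + (-15)
= -22

-22


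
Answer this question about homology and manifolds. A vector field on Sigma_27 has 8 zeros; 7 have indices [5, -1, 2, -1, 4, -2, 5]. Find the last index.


Poincare-Hopf: sum of indices = chi(M).
chi(Sigma_27) = 2 - 2*27 = -52.
Sum of known indices = 12.
x = chi - (sum known) = -52 - (12) = -64

-64


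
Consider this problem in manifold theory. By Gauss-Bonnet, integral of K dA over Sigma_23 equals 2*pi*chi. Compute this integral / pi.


Gauss-Bonnet: integral K dA = 2*pi*chi(M).
chi(Sigma_23) = 2 - 2*23 = -44.
(integral K dA)/pi = 2*chi = 2*(-44) = -88

-88


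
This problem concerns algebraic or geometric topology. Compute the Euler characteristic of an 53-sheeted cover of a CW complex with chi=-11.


For a finite covering: chi(E) = (number of sheets) * chi(B).
chi(E) = 53 * (-11) = -583

-583


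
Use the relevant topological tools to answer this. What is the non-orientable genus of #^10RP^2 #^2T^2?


Since a >= 1, the sum is non-orientable; each T^2 can be replaced by RP^2 # RP^2 (since T^2#RP^2 = 3RP^2).
Total crosscaps k = 10 + 2*2 = 14.
Check via chi: chi = 10*1 + 2*0 - (10+2-1)*2 = -12 = 2 - k = -12. Consistent.

14


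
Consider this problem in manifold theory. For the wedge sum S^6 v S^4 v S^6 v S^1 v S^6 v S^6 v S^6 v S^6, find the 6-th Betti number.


For a wedge of spheres, H_k (k>0) is free on one generator per sphere of dimension k.
Spheres of dimension 6: count = 6.
b_6 = 6

6


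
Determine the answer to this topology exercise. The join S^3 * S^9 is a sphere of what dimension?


Join of spheres: S^m * S^n = S^{m+n+1}.
dim = 3 + 9 + 1 = 13

13


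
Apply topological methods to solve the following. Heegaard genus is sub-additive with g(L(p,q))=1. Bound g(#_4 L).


Heegaard genus satisfies g(A#B) <= g(A) + g(B).
Each lens space has g = 1.
Upper bound: 4 * 1 = 4

4


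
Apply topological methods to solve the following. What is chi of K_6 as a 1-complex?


K_6: V = 6, E = C(6,2) = 15.
chi = V - E = 6 - 15 = -9

-9


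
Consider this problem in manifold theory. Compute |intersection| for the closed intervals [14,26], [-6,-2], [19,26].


Intersection = [max(a_i), min(b_i)] = [19, -2].
Since 19 > -2, the intersection is empty.
Length = 0

0


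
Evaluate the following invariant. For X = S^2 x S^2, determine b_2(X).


Each S^d has Poincare polynomial 1 + t^d.
The product S^2 x S^2 has Poincare polynomial prod(1+t^d_i).
Expanding: b_0=1, b_2=2, b_4=1.
b_2 = 2

2


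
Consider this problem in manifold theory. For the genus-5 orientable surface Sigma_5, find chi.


For a closed orientable surface of genus g: chi = 2 - 2g.
Here g = 5.
chi = 2 - 2*5 = 2 - 10 = -8

-8


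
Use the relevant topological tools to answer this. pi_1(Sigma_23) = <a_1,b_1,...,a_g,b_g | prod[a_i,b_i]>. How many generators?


Standard presentation: pi_1(Sigma_g) = <a_1,b_1,...,a_g,b_g | [a_1,b_1]...[a_g,b_g] = 1>.
Number of generators = 2g = 2*23 = 46

46


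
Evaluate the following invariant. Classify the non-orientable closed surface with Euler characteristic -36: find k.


chi = 2 - k for closed non-orientable surfaces with k crosscaps.
-36 = 2 - k
k = 2 - (-36) = 38

38


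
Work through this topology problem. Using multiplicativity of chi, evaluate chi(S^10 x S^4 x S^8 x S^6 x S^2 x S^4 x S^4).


chi is multiplicative: chi(X x Y) = chi(X) chi(Y).
Each even-dim sphere has chi = 2. There are 7 factors.
chi = 2^7 = 128

128


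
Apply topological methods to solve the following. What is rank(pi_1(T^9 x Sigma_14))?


pi_1(A x B) = pi_1(A) x pi_1(B); rank of abelianization = b_1.
b_1(T^9) = 9, b_1(Sigma_14) = 2*14 = 28.
b_1(product) = 9 + 28 = 37

37


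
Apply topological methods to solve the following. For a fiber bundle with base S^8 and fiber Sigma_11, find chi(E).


chi(S^8) = 2 (n even), chi(Sigma_11) = 2 - 2*11 = -20.
chi(E) = 2 * (-20) = -40

-40


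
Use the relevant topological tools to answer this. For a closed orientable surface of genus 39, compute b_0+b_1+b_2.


For Sigma_39: b_0 = 1, b_1 = 2g = 78, b_2 = 1.
Total = 1 + 78 + 1 = 80

80


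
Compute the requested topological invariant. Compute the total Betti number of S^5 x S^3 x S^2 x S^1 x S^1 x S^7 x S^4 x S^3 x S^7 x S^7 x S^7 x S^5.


Total Betti number is multiplicative under products.
Each S^d (d>=1) has total Betti number 2.
There are 12 sphere factors.
Total = 2^12 = 4096

4096


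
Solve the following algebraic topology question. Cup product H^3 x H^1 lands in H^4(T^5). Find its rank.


Cup product: H^p x H^q -> H^{p+q}; here p+q = 3+1 = 4.
rank H^k(T^n) = C(n,k).
C(5,4) = 5

5


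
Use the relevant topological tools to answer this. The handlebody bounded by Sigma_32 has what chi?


A genus-g handlebody deformation retracts to a wedge of g circles.
chi(vee_g S^1) = 1 - g.
chi(H_32) = 1 - 32 = -31

-31


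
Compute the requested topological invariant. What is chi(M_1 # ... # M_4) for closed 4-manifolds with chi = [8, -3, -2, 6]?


For n-manifolds: chi(A#B) = chi(A) + chi(B) - chi(S^4).
chi(S^4) = 1 + (-1)^4 = 2.
chi(#) = (sum chi_i) - (4-1)*chi(S^4) = 9 - 3*2 = 3

3


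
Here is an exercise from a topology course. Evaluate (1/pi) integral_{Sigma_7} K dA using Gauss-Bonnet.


Gauss-Bonnet: integral K dA = 2*pi*chi(M).
chi(Sigma_7) = 2 - 2*7 = -12.
(integral K dA)/pi = 2*chi = 2*(-12) = -24

-24


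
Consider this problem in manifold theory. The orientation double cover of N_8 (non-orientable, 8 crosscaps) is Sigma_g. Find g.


chi(N_8) = 2 - 8 = -6.
Double cover: chi(Sigma_g) = 2 * chi(N_8) = 2*(-6) = -12.
2 - 2g = -12, so g = (2 - (-12))/2 = 14/2 = 7

7


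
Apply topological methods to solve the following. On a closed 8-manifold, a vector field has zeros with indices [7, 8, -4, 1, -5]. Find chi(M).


Poincare-Hopf: chi(M) = sum of indices of zeros.
chi = (7) + (8) + (-4) + (1) + (-5) = 7

7


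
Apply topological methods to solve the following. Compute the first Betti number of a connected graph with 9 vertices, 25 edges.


For a connected graph: rank(pi_1) = b_1 = E - V + 1 = 1 - chi.
chi = V - E = 9 - 25 = -16.
rank = 1 - (-16) = 25 - 9 + 1 = 17

17


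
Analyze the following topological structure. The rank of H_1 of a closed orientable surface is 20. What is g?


For a closed orientable surface: b_1 = 2g.
20 = 2g
g = 20 / 2 = 10

10


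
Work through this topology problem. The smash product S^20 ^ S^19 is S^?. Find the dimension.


S^m ^ S^n = S^{m+n}.
k = 20 + 19 = 39

39


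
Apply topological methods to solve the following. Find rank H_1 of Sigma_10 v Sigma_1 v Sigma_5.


For a wedge X v Y: reduced H_k(X v Y) = H_k(X) + H_k(Y).
Each Sigma_g contributes b_1 = 2g.
b_1 = 20 + 2 + 10 = 32

32


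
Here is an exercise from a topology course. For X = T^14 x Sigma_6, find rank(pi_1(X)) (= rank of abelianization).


pi_1(A x B) = pi_1(A) x pi_1(B); rank of abelianization = b_1.
b_1(T^14) = 14, b_1(Sigma_6) = 2*6 = 12.
b_1(product) = 14 + 12 = 26

26


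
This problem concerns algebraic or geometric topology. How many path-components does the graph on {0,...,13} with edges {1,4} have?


Run DFS/union-find over 14 vertices.
V = 14, E = 1.
Number of components = 13

13


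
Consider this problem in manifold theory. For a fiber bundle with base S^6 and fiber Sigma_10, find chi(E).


chi(S^6) = 2 (n even), chi(Sigma_10) = 2 - 2*10 = -18.
chi(E) = 2 * (-18) = -36

-36


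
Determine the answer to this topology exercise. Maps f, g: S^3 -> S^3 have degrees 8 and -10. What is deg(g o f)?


Degree is multiplicative under composition: deg(g o f) = deg(g) * deg(f).
= -10 * 8 = -80

-80


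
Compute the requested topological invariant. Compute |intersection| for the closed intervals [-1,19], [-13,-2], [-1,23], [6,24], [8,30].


Intersection = [max(a_i), min(b_i)] = [8, -2].
Since 8 > -2, the intersection is empty.
Length = 0

0


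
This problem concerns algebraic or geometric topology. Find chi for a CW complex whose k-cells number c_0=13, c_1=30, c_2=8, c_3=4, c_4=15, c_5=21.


chi = sum_k (-1)^k c_k.
= (-1)^0*13 + (-1)^1*30 + (-1)^2*8 + (-1)^3*4 + (-1)^4*15 + (-1)^5*21
= (13) + (-30) + (8) + (-4) + (15) + (-21)
= -19

-19


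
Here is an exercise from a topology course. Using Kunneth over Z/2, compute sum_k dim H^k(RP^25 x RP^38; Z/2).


dim H^*(RP^n; Z/2) = n+1 (one Z/2 in each degree 0..n).
Total Betti number is multiplicative.
Total = (25+1) * (38+1) = 26 * 39 = 1014

1014


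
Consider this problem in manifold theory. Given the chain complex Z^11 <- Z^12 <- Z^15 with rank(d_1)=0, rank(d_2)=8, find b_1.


rank H_k = rank(ker d_k) - rank(im d_{k+1}).
rank(ker d_1) = rank(C_1) - rank(d_1) = 12 - 0 = 12.
rank(im d_{1+1}) = 8.
rank H_1 = 12 - 8 = 4

4


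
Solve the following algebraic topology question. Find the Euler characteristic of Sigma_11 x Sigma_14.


chi(Sigma_11) = 2 - 2*11 = -20
chi(Sigma_14) = 2 - 2*14 = -26
chi(product) = (-20) * (-26) = 520

520


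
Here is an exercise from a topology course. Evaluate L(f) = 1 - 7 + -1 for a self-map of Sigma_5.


L(f) = tr(f_0*) - tr(f_1*) + tr(f_2*).
= 1 - (7) + (-1)
= -7

-7


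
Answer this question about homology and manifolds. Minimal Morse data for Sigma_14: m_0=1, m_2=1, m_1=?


A perfect Morse function has m_k = b_k.
For Sigma_14: b_0=1, b_1=2g=28, b_2=1.
Saddles m_1 = 2g = 28

28


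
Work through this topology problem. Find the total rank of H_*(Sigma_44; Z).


For Sigma_44: b_0 = 1, b_1 = 2g = 88, b_2 = 1.
Total = 1 + 88 + 1 = 90

90


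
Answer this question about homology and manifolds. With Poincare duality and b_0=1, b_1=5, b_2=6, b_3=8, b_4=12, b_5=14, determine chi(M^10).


By Poincare duality b_k = b_{10-k}, so full Betti numbers: b_0=1, b_1=5, b_2=6, b_3=8, b_4=12, b_5=14, b_6=12, b_7=8, b_8=6, b_9=5, b_10=1.
chi = sum (-1)^k b_k = -2

-2


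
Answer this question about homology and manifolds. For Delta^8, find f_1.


Delta^8 has 8+1 vertices. A 1-face is a choice of 1+1 vertices.
f_1 = C(8+1, 1+1) = C(9,2) = 36

36


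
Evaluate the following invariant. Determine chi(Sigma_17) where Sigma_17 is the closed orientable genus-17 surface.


For a closed orientable surface of genus g: chi = 2 - 2g.
Here g = 17.
chi = 2 - 2*17 = 2 - 34 = -32

-32


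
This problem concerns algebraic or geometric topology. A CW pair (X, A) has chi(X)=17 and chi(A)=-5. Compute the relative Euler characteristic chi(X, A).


Relative Euler characteristic: chi(X, A) = chi(X) - chi(A).
= 17 - (-5) = 22

22


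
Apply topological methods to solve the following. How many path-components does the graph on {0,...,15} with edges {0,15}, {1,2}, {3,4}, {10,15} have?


Run DFS/union-find over 16 vertices.
V = 16, E = 4.
Number of components = 12

12


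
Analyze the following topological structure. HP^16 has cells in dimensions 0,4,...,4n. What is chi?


HP^16 has one cell in each dimension 0, 4, ..., 4*16 (16+1 cells, all even-dim).
chi = 16 + 1 = 17

17
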